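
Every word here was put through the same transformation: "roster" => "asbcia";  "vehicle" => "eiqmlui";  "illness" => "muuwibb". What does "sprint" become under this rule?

The shift depends on letter class: consonant r→a is +9, but vowel o→s is +4. The rule splits by letter class: vowels +4, consonants +9.
For sprint: s(cons)+9=b, p(cons)+9=y, r(cons)+9=a, i(vowel)+4=m, n(cons)+9=w, t(cons)+9=c.

byamwc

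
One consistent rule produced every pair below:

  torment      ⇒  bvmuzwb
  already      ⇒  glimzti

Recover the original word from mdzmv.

nerve

The output letters match the input read backwards, each shifted +8: torment reversed is tnemrot. Read the word backwards and shift each letter +8.
Reversing it on mdzmv: shift back: m−8=e, d−8=v, z−8=r, m−8=e, v−8=n → evren; then reverse → nerve.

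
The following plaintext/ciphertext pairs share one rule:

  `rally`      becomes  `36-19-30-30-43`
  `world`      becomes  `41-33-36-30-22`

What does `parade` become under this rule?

34-19-36-19-22-23

r is letter #18 and maps to 36: an offset of 18. Each letter is replaced by its alphabet position (a=1..z=26) + 18.
Applying it to parade: p=16→34, a=1→19, r=18→36, a=1→19, d=4→22, e=5→23.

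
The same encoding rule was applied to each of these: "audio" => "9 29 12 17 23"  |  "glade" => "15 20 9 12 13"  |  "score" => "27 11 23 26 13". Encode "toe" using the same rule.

28 23 13

a is letter #1 and maps to 9: an offset of 8. Letters become their 1-based position plus 8 (so a→9, b→10, …).
On toe: t=20→28, o=15→23, e=5→13.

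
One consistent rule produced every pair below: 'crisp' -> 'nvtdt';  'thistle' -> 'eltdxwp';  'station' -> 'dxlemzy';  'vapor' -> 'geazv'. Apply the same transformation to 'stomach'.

Shifts by position in crisp: pos 0: c→n (+11), pos 1: r→v (+4), pos 2: i→t (+11), pos 3: s→d (+11), pos 4: p→t (+4) — repeating every 3. It's a Vigenère-style cipher with numeric key [11,4,11]: position i shifts by key[i mod 3].
Applying it to stomach: s+11=d, t+4=x, o+11=z, m+11=x, a+4=e, c+11=n, h+11=s.

dxzxens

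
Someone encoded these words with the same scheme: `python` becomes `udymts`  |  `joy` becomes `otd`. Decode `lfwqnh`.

It's a constant shift of +5 (ROT5).
Undoing it on lfwqnh: l−5=g, f−5=a, w−5=r, q−5=l, n−5=i, h−5=c.

garlic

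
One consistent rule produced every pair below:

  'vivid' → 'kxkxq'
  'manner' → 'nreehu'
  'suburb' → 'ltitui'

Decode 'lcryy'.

staff

v(21)→k(10) and i(8)→x(23) fit y≡17x+17 (mod 26); the inverse of 17 mod 26 is 23. This is an affine cipher: with a=0,…,z=25, each position x becomes (17x+17) mod 26.
Reversing it on lcryy: l(11)→23·(11−17)≡18=s; c(2)→23·(2−17)≡19=t; r(17)→23·(17−17)≡0=a; y(24)→23·(24−17)≡5=f; y(24)→23·(24−17)≡5=f (all mod 26).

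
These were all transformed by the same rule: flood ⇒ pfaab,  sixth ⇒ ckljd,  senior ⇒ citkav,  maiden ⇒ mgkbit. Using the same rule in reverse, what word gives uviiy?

f(5)→p(15) and l(11)→f(5) fit y≡7x+6 (mod 26); the inverse of 7 mod 26 is 15. This is an affine cipher: with a=0,…,z=25, each position x becomes (7x+6) mod 26.
Reversing it on uviiy: u(20)→15·(20−6)≡2=c; v(21)→15·(21−6)≡17=r; i(8)→15·(8−6)≡4=e; i(8)→15·(8−6)≡4=e; y(24)→15·(24−6)≡10=k (all mod 26).

creek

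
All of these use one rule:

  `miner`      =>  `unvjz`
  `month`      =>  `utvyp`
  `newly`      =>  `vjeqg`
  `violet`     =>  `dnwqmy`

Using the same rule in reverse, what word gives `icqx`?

axis

Shifts by position in miner: pos 0: m→u (+8), pos 1: i→n (+5), pos 2: n→v (+8), pos 3: e→j (+5) — repeating every 2. A repeating key of period 2 is used — shifts +8, +5 over and over.
Decoding icqx: i−8=a, c−5=x, q−8=i, x−5=s.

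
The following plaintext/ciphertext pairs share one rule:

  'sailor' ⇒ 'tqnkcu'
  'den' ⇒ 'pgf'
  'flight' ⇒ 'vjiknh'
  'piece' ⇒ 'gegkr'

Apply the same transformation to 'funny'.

The word is reversed, then every letter is shifted forward by 2.
On funny: reverse → ynnuf; then shift: y+2=a, n+2=p, n+2=p, u+2=w, f+2=h.

appwh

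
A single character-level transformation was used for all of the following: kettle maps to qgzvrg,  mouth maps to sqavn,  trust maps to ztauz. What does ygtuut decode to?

sensor

Shifts by position in kettle: pos 0: k→q (+6), pos 1: e→g (+2), pos 2: t→z (+6), pos 3: t→v (+2) — repeating every 2. A repeating key of period 2 is used — shifts +6, +2 over and over.
Undoing it on ygtuut: y−6=s, g−2=e, t−6=n, u−2=s, u−6=o, t−2=r.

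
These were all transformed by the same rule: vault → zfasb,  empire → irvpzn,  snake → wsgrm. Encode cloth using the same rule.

The shift increases by 1 at each position, starting from +4: 4, 5, 6, ….
For cloth: c+4=g, l+5=q, o+6=u, t+7=a, h+8=p.

gquap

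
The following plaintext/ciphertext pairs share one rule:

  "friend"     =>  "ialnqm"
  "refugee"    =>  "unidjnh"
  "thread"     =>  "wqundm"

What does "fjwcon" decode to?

cattle

Shifts by position in friend: pos 0: f→i (+3), pos 1: r→a (+9), pos 2: i→l (+3), pos 3: e→n (+9) — repeating every 2. The shifts repeat in a cycle of length 2: positions 0,1,… shift by +3, +9, then the pattern repeats.
Decoding fjwcon: f−3=c, j−9=a, w−3=t, c−9=t, o−3=l, n−9=e.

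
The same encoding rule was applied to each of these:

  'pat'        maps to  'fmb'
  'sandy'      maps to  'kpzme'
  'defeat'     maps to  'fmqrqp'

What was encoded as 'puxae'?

solid

The word is reversed, then every letter is shifted forward by 12.
Undoing it on puxae: shift back: p−12=d, u−12=i, x−12=l, a−12=o, e−12=s → dilos; then reverse → solid.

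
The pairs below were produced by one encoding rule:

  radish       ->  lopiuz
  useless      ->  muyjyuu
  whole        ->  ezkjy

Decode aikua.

kiosk

r(17)→l(11) and a(0)→o(14) fit y≡9x+14 (mod 26); the inverse of 9 mod 26 is 3. This is an affine cipher: with a=0,…,z=25, each position x becomes (9x+14) mod 26.
Undoing it on aikua: a(0)→3·(0−14)≡10=k; i(8)→3·(8−14)≡8=i; k(10)→3·(10−14)≡14=o; u(20)→3·(20−14)≡18=s; a(0)→3·(0−14)≡10=k (all mod 26).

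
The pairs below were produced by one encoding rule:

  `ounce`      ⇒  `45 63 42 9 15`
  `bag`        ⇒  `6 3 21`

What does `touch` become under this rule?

o(#15)→45 and u(#21)→63: differences scale by 3, so n = 3·pos + 0. Each letter becomes 3×(its alphabet position, a=1..z=26).
Applying it to touch: t=20→60, o=15→45, u=21→63, c=3→9, h=8→24.

60 45 63 9 24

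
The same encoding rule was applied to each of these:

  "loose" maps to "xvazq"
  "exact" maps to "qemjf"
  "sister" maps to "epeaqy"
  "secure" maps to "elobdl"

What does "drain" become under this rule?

pympz

Shifts by position in loose: pos 0: l→x (+12), pos 1: o→v (+7), pos 2: o→a (+12), pos 3: s→z (+7) — repeating every 2. It's a Vigenère-style cipher with numeric key [12,7]: position i shifts by key[i mod 2].
On drain: d+12=p, r+7=y, a+12=m, i+7=p, n+12=z.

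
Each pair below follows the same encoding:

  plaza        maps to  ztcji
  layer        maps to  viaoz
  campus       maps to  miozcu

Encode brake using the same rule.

lzcum

Shifts by position in plaza: pos 0: p→z (+10), pos 1: l→t (+8), pos 2: a→c (+2), pos 3: z→j (+10), pos 4: a→i (+8) — repeating every 3. The shifts repeat in a cycle of length 3: positions 0,1,… shift by +10, +8, +2, then the pattern repeats.
On brake: b+10=l, r+8=z, a+2=c, k+10=u, e+8=m.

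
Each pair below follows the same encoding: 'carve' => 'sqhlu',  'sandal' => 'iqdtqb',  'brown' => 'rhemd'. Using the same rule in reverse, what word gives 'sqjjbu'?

Compare letters: c→s is +16, a→q is +16, r→h is +16 — a constant shift. Every letter moves 16 places later in the alphabet, wrapping around z→a.
Decoding sqjjbu: s−16=c, q−16=a, j−16=t, j−16=t, b−16=l, u−16=e.

cattle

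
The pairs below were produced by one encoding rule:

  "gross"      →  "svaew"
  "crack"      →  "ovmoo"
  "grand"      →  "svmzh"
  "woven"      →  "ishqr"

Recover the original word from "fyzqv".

tuner

Shifts by position in gross: pos 0: g→s (+12), pos 1: r→v (+4), pos 2: o→a (+12), pos 3: s→e (+12), pos 4: s→w (+4) — repeating every 3. A repeating key of period 3 is used — shifts +12, +4, +12 over and over.
Decoding fyzqv: f−12=t, y−4=u, z−12=n, q−12=e, v−4=r.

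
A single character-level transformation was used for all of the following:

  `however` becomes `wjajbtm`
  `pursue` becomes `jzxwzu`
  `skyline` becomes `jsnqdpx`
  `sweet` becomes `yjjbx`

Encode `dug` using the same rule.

lzi

Read the word backwards and shift each letter +5.
For dug: reverse → gud; then shift: g+5=l, u+5=z, d+5=i.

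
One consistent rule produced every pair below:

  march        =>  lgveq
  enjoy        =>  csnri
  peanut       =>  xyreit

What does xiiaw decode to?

The output letters match the input read backwards, each shifted +4: march reversed is hcram. The word is reversed, then every letter is shifted forward by 4.
Reversing it on xiiaw: shift back: x−4=t, i−4=e, i−4=e, a−4=w, w−4=s → teews; then reverse → sweet.

sweet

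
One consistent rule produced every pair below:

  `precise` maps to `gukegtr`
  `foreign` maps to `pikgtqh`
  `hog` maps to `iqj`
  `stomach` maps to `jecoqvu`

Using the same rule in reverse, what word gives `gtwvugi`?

The output letters match the input read backwards, each shifted +2: precise reversed is esicerp. Two steps: reverse the string, then apply a Caesar shift of +2.
Undoing it on gtwvugi: shift back: g−2=e, t−2=r, w−2=u, v−2=t, u−2=s, g−2=e, i−2=g → erutseg; then reverse → gesture.

gesture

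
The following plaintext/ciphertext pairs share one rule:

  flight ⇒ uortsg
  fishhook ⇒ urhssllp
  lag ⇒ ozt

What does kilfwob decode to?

Letters are reflected about the middle of the alphabet (position → 25−position): Atbash.
Undoing it on kilfwob: k↔p, i↔r, l↔o, f↔u, w↔d, o↔l, b↔y.

proudly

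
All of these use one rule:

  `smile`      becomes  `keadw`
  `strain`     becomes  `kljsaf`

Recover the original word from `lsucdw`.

tackle

Every letter moves 18 places later in the alphabet, wrapping around z→a.
Decoding lsucdw: l−18=t, s−18=a, u−18=c, c−18=k, d−18=l, w−18=e.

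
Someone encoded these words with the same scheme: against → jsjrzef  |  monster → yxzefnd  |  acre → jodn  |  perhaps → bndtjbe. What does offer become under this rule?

The shift depends on letter class: consonant g→s is +12, but vowel a→j is +9. Vowels shift forward by 9 and consonants shift forward by 12.
For offer: o(vowel)+9=x, f(cons)+12=r, f(cons)+12=r, e(vowel)+9=n, r(cons)+12=d.

xrrnd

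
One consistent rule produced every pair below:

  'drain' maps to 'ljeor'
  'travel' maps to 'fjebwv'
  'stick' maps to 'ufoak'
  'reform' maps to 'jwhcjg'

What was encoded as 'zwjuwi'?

jersey

d(3)→l(11) and r(17)→j(9) fit y≡11x+4 (mod 26); the inverse of 11 mod 26 is 19. Each letter's alphabet position (a=0..z=25) is mapped through 11·x+4 mod 26 — an affine cipher.
Decoding zwjuwi: z(25)→19·(25−4)≡9=j; w(22)→19·(22−4)≡4=e; j(9)→19·(9−4)≡17=r; u(20)→19·(20−4)≡18=s; w(22)→19·(22−4)≡4=e; i(8)→19·(8−4)≡24=y (all mod 26).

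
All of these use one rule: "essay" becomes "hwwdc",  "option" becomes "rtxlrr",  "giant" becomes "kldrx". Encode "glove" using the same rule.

kprzh

The shift depends on letter class: consonant s→w is +4, but vowel e→h is +3. The rule splits by letter class: vowels +3, consonants +4.
Applying it to glove: g(cons)+4=k, l(cons)+4=p, o(vowel)+3=r, v(cons)+4=z, e(vowel)+3=h.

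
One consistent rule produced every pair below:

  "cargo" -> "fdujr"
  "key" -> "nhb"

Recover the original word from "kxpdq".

human

Compare letters: c→f is +3, a→d is +3, r→u is +3 — a constant shift. Each letter is shifted forward by 3 in the alphabet (a Caesar shift of +3).
Decoding kxpdq: k−3=h, x−3=u, p−3=m, d−3=a, q−3=n.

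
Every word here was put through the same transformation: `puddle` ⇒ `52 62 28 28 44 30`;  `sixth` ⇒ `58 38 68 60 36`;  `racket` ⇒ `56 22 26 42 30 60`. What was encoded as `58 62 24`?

p(#16)→52 and u(#21)→62: differences scale by 2, so n = 2·pos + 20. With a=1..z=26, the number is 2·pos + 20.
Decoding 58 62 24: 58→(58−20)÷2=19=s, 62→(62−20)÷2=21=u, 24→(24−20)÷2=2=b.

sub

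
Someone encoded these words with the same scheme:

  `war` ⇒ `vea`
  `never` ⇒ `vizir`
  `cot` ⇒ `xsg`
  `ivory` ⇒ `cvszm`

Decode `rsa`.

The output letters match the input read backwards, each shifted +4: war reversed is raw. The word is reversed, then every letter is shifted forward by 4.
Decoding rsa: shift back: r−4=n, s−4=o, a−4=w → now; then reverse → won.

won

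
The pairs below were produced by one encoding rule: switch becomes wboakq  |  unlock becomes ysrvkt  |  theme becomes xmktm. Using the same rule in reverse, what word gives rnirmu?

In switch: s→w is +4, w→b is +5, i→o is +6, t→a is +7 — the shift increases by 1 each position. The shift increases by 1 at each position, starting from +4: 4, 5, 6, ….
Undoing it on rnirmu: r−4=n, n−5=i, i−6=c, r−7=k, m−8=e, u−9=l.

nickel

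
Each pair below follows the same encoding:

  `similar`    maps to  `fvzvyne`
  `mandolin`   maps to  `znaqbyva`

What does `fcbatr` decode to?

sponge

It's a constant shift of +13 (ROT13).
Undoing it on fcbatr: f−13=s, c−13=p, b−13=o, a−13=n, t−13=g, r−13=e.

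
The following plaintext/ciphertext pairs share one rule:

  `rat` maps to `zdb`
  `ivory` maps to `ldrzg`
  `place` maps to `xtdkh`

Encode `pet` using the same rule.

xhb

The shift depends on letter class: consonant r→z is +8, but vowel a→d is +3. Vowels shift forward by 3 and consonants shift forward by 8.
Applying it to pet: p(cons)+8=x, e(vowel)+3=h, t(cons)+8=b.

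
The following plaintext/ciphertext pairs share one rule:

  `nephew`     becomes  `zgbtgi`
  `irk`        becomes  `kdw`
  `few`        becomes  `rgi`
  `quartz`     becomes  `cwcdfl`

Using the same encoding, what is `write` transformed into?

Two shifts are in play — +2 for a/e/i/o/u, +12 for every other letter.
For write: w(cons)+12=i, r(cons)+12=d, i(vowel)+2=k, t(cons)+12=f, e(vowel)+2=g.

idkfg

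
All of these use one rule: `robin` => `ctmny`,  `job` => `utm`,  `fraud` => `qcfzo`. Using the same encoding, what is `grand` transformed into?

The shift depends on letter class: consonant r→c is +11, but vowel o→t is +5. Vowels shift forward by 5 and consonants shift forward by 11.
Applying it to grand: g(cons)+11=r, r(cons)+11=c, a(vowel)+5=f, n(cons)+11=y, d(cons)+11=o.

rcfyo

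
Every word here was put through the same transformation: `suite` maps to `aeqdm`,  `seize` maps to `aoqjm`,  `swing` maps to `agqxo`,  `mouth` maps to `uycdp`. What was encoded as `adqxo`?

Shifts by position in suite: pos 0: s→a (+8), pos 1: u→e (+10), pos 2: i→q (+8), pos 3: t→d (+10) — repeating every 2. The shifts repeat in a cycle of length 2: positions 0,1,… shift by +8, +10, then the pattern repeats.
Decoding adqxo: a−8=s, d−10=t, q−8=i, x−10=n, o−8=g.

sting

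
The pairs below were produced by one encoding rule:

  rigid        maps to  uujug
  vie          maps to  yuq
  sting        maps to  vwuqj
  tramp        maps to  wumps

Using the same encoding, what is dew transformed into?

Vowels shift forward by 12 and consonants shift forward by 3.
For dew: d(cons)+3=g, e(vowel)+12=q, w(cons)+3=z.

gqz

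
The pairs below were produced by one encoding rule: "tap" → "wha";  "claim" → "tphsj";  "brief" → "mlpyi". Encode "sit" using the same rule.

The word is reversed, then every letter is shifted forward by 7.
On sit: reverse → tis; then shift: t+7=a, i+7=p, s+7=z.

apz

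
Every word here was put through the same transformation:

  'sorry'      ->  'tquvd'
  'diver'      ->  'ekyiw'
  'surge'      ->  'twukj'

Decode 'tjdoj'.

Each letter shifts forward by (position + 1), i.e. 1, 2, 3, … — the shift grows by one for each successive letter.
Decoding tjdoj: t−1=s, j−2=h, d−3=a, o−4=k, j−5=e.

shake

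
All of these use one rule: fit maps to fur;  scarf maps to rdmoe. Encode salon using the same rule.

zaxme

Read the word backwards and shift each letter +12.
For salon: reverse → nolas; then shift: n+12=z, o+12=a, l+12=x, a+12=m, s+12=e.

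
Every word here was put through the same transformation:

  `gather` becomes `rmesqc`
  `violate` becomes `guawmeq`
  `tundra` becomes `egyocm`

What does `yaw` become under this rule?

The shift depends on letter class: consonant g→r is +11, but vowel a→m is +12. Vowels shift forward by 12 and consonants shift forward by 11.
Applying it to yaw: y(cons)+11=j, a(vowel)+12=m, w(cons)+11=h.

jmh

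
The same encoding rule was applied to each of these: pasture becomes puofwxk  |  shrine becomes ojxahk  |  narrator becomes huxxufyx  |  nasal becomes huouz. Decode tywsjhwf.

Treating letters as 0–25, the rule is x ↦ 17x + 20 (mod 26).
Undoing it on tywsjhwf: t(19)→23·(19−20)≡3=d; y(24)→23·(24−20)≡14=o; w(22)→23·(22−20)≡20=u; s(18)→23·(18−20)≡6=g; j(9)→23·(9−20)≡7=h; h(7)→23·(7−20)≡13=n; w(22)→23·(22−20)≡20=u; f(5)→23·(5−20)≡19=t (all mod 26).

doughnut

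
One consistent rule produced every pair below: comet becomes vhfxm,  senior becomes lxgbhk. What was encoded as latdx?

shake

Compare letters: c→v is +19, o→h is +19, m→f is +19 — a constant shift. It's a constant shift of +19 (ROT19).
Decoding latdx: l−19=s, a−19=h, t−19=a, d−19=k, x−19=e.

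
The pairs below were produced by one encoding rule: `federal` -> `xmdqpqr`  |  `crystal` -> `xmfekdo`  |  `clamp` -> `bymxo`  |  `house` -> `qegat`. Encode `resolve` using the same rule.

qhxaeqd

The output letters match the input read backwards, each shifted +12: federal reversed is laredef. Two steps: reverse the string, then apply a Caesar shift of +12.
On resolve: reverse → evloser; then shift: e+12=q, v+12=h, l+12=x, o+12=a, s+12=e, e+12=q, r+12=d.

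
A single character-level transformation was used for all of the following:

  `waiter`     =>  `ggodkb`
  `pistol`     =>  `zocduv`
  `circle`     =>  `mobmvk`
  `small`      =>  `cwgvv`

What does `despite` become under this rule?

The shift depends on letter class: consonant w→g is +10, but vowel a→g is +6. The rule splits by letter class: vowels +6, consonants +10.
Applying it to despite: d(cons)+10=n, e(vowel)+6=k, s(cons)+10=c, p(cons)+10=z, i(vowel)+6=o, t(cons)+10=d, e(vowel)+6=k.

nkczodk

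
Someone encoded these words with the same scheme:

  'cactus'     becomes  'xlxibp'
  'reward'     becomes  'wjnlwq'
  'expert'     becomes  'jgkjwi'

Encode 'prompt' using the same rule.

This is an affine cipher: with a=0,…,z=25, each position x becomes (19x+11) mod 26.
For prompt: p(15)→19·15+11≡10=k; r(17)→19·17+11≡22=w; o(14)→19·14+11≡17=r; m(12)→19·12+11≡5=f; p(15)→19·15+11≡10=k; t(19)→19·19+11≡8=i (all mod 26).

kwrfki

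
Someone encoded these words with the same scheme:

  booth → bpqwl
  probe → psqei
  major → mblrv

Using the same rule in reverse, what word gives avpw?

In booth: b→b is +0, o→p is +1, o→q is +2, t→w is +3 — the shift increases by 1 each position. The shift increases by 1 at each position, starting from +0: 0, 1, 2, ….
Decoding avpw: a−0=a, v−1=u, p−2=n, w−3=t.

aunt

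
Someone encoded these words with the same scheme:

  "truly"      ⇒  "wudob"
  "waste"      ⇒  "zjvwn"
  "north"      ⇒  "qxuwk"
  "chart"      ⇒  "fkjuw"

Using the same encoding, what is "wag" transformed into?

zjj

The shift depends on letter class: consonant t→w is +3, but vowel u→d is +9. Vowels shift forward by 9 and consonants shift forward by 3.
For wag: w(cons)+3=z, a(vowel)+9=j, g(cons)+3=j.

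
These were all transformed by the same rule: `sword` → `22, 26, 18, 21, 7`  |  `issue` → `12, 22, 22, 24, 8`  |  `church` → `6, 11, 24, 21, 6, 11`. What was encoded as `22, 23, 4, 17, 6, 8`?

The number is (letter's place in the alphabet, a=1) + 3.
Undoing it on 22, 23, 4, 17, 6, 8: 22→(22−3)÷1=19=s, 23→(23−3)÷1=20=t, 4→(4−3)÷1=1=a, 17→(17−3)÷1=14=n, 6→(6−3)÷1=3=c, 8→(8−3)÷1=5=e.

stance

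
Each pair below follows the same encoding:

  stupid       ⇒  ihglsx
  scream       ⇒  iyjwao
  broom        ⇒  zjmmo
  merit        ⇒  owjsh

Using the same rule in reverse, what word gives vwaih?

feast

s(18)→i(8) and t(19)→h(7) fit y≡25x+0 (mod 26); the inverse of 25 mod 26 is 25. Each letter's alphabet position (a=0..z=25) is mapped through 25·x+0 mod 26 — an affine cipher.
Undoing it on vwaih: v(21)→25·(21−0)≡5=f; w(22)→25·(22−0)≡4=e; a(0)→25·(0−0)≡0=a; i(8)→25·(8−0)≡18=s; h(7)→25·(7−0)≡19=t (all mod 26).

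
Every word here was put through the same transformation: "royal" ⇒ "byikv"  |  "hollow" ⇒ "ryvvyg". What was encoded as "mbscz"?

Every letter moves 10 places later in the alphabet, wrapping around z→a.
Undoing it on mbscz: m−10=c, b−10=r, s−10=i, c−10=s, z−10=p.

crisp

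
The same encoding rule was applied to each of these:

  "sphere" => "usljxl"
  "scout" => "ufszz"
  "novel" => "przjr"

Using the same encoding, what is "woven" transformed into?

In sphere: s→u is +2, p→s is +3, h→l is +4, e→j is +5 — the shift increases by 1 each position. Each letter shifts forward by (position + 2), i.e. 2, 3, 4, … — the shift grows by one for each successive letter.
For woven: w+2=y, o+3=r, v+4=z, e+5=j, n+6=t.

yrzjt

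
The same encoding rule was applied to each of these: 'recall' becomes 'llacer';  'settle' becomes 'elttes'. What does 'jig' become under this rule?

gij

The output letters match the input read backwards: recall reversed is llacer. It's just the letters in reverse order.
On jig: reverse → gij.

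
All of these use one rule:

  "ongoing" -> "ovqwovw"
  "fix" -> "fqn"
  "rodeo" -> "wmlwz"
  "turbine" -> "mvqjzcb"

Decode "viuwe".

The output letters match the input read backwards, each shifted +8: ongoing reversed is gniogno. Read the word backwards and shift each letter +8.
Undoing it on viuwe: shift back: v−8=n, i−8=a, u−8=m, w−8=o, e−8=w → namow; then reverse → woman.

woman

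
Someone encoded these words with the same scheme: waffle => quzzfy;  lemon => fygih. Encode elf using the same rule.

yfz

Compare letters: w→q is +20, a→u is +20, f→z is +20 — a constant shift. Each letter is shifted forward by 20 in the alphabet (a Caesar shift of +20).
Applying it to elf: e+20=y, l+20=f, f+20=z.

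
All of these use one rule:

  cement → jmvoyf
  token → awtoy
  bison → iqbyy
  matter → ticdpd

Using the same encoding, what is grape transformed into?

nzjzp

In cement: c→j is +7, e→m is +8, m→v is +9, e→o is +10 — the shift increases by 1 each position. The shift increases by 1 at each position, starting from +7: 7, 8, 9, ….
Applying it to grape: g+7=n, r+8=z, a+9=j, p+10=z, e+11=p.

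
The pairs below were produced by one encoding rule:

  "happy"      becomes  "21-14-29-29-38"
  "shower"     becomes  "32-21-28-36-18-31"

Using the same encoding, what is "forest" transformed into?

h is letter #8 and maps to 21: an offset of 13. The number is (letter's place in the alphabet, a=1) + 13.
Applying it to forest: f=6→19, o=15→28, r=18→31, e=5→18, s=19→32, t=20→33.

19-28-31-18-32-33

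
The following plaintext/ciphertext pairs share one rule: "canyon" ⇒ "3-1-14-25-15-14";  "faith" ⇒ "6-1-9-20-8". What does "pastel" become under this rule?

16-1-19-20-5-12

Letters become their 1-indexed alphabet positions: a=1 … z=26.
Applying it to pastel: p=16→16, a=1→1, s=19→19, t=20→20, e=5→5, l=12→12.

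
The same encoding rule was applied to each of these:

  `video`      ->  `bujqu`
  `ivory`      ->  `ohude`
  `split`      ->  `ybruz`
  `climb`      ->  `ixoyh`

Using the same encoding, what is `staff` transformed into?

A repeating key of period 2 is used — shifts +6, +12 over and over.
Applying it to staff: s+6=y, t+12=f, a+6=g, f+12=r, f+6=l.

yfgrl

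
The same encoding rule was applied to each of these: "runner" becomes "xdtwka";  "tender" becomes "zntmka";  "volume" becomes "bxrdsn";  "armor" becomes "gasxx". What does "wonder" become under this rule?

Shifts by position in runner: pos 0: r→x (+6), pos 1: u→d (+9), pos 2: n→t (+6), pos 3: n→w (+9) — repeating every 2. It's a Vigenère-style cipher with numeric key [6,9]: position i shifts by key[i mod 2].
Applying it to wonder: w+6=c, o+9=x, n+6=t, d+9=m, e+6=k, r+9=a.

cxtmka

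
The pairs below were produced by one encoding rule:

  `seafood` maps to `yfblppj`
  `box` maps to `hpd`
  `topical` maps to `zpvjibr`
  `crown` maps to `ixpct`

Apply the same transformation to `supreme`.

The rule splits by letter class: vowels +1, consonants +6.
On supreme: s(cons)+6=y, u(vowel)+1=v, p(cons)+6=v, r(cons)+6=x, e(vowel)+1=f, m(cons)+6=s, e(vowel)+1=f.

yvvxfsf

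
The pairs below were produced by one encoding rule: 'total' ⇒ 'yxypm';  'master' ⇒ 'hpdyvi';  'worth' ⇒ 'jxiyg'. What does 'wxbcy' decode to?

t(19)→y(24) and o(14)→x(23) fit y≡21x+15 (mod 26); the inverse of 21 mod 26 is 5. Each letter's alphabet position (a=0..z=25) is mapped through 21·x+15 mod 26 — an affine cipher.
Decoding wxbcy: w(22)→5·(22−15)≡9=j; x(23)→5·(23−15)≡14=o; b(1)→5·(1−15)≡8=i; c(2)→5·(2−15)≡13=n; y(24)→5·(24−15)≡19=t (all mod 26).

joint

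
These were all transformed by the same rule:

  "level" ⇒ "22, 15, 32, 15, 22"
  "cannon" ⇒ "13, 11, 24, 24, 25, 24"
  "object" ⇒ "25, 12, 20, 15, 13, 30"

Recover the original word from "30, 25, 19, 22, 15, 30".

l is letter #12 and maps to 22: an offset of 10. Letters become their 1-based position plus 10 (so a→11, b→12, …).
Decoding 30, 25, 19, 22, 15, 30: 30→(30−10)÷1=20=t, 25→(25−10)÷1=15=o, 19→(19−10)÷1=9=i, 22→(22−10)÷1=12=l, 15→(15−10)÷1=5=e, 30→(30−10)÷1=20=t.

toilet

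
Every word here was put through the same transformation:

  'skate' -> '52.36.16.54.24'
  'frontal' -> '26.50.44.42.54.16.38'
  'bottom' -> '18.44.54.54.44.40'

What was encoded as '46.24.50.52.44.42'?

s(#19)→52 and k(#11)→36: differences scale by 2, so n = 2·pos + 14. The formula is n = 2×(alphabet index, a=1) + 14.
Undoing it on 46.24.50.52.44.42: 46→(46−14)÷2=16=p, 24→(24−14)÷2=5=e, 50→(50−14)÷2=18=r, 52→(52−14)÷2=19=s, 44→(44−14)÷2=15=o, 42→(42−14)÷2=14=n.

person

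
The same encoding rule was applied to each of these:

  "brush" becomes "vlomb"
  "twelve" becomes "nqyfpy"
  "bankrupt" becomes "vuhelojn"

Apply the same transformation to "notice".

Compare letters: b→v is +20, r→l is +20, u→o is +20 — a constant shift. Each letter is shifted forward by 20 in the alphabet (a Caesar shift of +20).
Applying it to notice: n+20=h, o+20=i, t+20=n, i+20=c, c+20=w, e+20=y.

hincwy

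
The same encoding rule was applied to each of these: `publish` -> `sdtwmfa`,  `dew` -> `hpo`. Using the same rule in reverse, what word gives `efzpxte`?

timeout

The output letters match the input read backwards, each shifted +11: publish reversed is hsilbup. Two steps: reverse the string, then apply a Caesar shift of +11.
Undoing it on efzpxte: shift back: e−11=t, f−11=u, z−11=o, p−11=e, x−11=m, t−11=i, e−11=t → tuoemit; then reverse → timeout.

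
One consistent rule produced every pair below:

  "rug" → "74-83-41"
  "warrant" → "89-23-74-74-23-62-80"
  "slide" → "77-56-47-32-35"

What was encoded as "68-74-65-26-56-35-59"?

problem

r(#18)→74 and u(#21)→83: differences scale by 3, so n = 3·pos + 20. Each letter becomes 3×(its alphabet position, a=1..z=26) + 20.
Decoding 68-74-65-26-56-35-59: 68→(68−20)÷3=16=p, 74→(74−20)÷3=18=r, 65→(65−20)÷3=15=o, 26→(26−20)÷3=2=b, 56→(56−20)÷3=12=l, 35→(35−20)÷3=5=e, 59→(59−20)÷3=13=m.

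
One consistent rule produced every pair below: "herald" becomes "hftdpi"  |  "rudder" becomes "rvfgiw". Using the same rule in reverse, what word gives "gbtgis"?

garden

Letter i (0-indexed) is shifted by i+0, so successive shifts are 0, 1, 2, ….
Undoing it on gbtgis: g−0=g, b−1=a, t−2=r, g−3=d, i−4=e, s−5=n.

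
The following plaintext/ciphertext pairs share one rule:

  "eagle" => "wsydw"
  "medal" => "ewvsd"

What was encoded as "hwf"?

It's a constant shift of +18 (ROT18).
Undoing it on hwf: h−18=p, w−18=e, f−18=n.

pen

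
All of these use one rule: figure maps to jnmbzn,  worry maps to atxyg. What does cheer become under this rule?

Letter i (0-indexed) is shifted by i+4, so successive shifts are 4, 5, 6, ….
On cheer: c+4=g, h+5=m, e+6=k, e+7=l, r+8=z.

gmklz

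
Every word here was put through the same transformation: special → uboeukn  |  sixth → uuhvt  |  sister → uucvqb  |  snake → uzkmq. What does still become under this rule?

ufsnx

Shifts by position in special: pos 0: s→u (+2), pos 1: p→b (+12), pos 2: e→o (+10), pos 3: c→e (+2), pos 4: i→u (+12), pos 5: a→k (+10) — repeating every 3. A repeating key of period 3 is used — shifts +2, +12, +10 over and over.
Applying it to still: s+2=u, t+12=f, i+10=s, l+2=n, l+12=x.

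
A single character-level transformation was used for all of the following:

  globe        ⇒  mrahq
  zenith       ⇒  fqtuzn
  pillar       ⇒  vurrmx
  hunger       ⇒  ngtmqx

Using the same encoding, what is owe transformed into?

The shift depends on letter class: consonant g→m is +6, but vowel o→a is +12. The rule splits by letter class: vowels +12, consonants +6.
Applying it to owe: o(vowel)+12=a, w(cons)+6=c, e(vowel)+12=q.

acq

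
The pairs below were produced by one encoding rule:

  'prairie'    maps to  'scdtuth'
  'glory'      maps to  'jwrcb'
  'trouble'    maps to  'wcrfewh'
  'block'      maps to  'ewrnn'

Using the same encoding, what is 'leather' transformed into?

Shifts by position in prairie: pos 0: p→s (+3), pos 1: r→c (+11), pos 2: a→d (+3), pos 3: i→t (+11) — repeating every 2. A repeating key of period 2 is used — shifts +3, +11 over and over.
For leather: l+3=o, e+11=p, a+3=d, t+11=e, h+3=k, e+11=p, r+3=u.

opdekpu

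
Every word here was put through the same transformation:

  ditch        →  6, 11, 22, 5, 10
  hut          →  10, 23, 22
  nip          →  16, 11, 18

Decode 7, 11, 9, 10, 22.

The number is (letter's place in the alphabet, a=1) + 2.
Undoing it on 7, 11, 9, 10, 22: 7→(7−2)÷1=5=e, 11→(11−2)÷1=9=i, 9→(9−2)÷1=7=g, 10→(10−2)÷1=8=h, 22→(22−2)÷1=20=t.

eight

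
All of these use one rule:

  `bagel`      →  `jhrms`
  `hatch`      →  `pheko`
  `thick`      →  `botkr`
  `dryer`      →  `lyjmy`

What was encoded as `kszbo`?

The shifts repeat in a cycle of length 3: positions 0,1,… shift by +8, +7, +11, then the pattern repeats.
Decoding kszbo: k−8=c, s−7=l, z−11=o, b−8=t, o−7=h.

cloth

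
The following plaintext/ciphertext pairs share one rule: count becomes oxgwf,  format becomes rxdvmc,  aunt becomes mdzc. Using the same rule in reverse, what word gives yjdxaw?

maroon

Shifts by position in count: pos 0: c→o (+12), pos 1: o→x (+9), pos 2: u→g (+12), pos 3: n→w (+9) — repeating every 2. A repeating key of period 2 is used — shifts +12, +9 over and over.
Undoing it on yjdxaw: y−12=m, j−9=a, d−12=r, x−9=o, a−12=o, w−9=n.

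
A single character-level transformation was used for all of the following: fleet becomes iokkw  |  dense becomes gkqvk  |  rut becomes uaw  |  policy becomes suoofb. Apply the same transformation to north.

quuwk

The shift depends on letter class: consonant f→i is +3, but vowel e→k is +6. Two shifts are in play — +6 for a/e/i/o/u, +3 for every other letter.
Applying it to north: n(cons)+3=q, o(vowel)+6=u, r(cons)+3=u, t(cons)+3=w, h(cons)+3=k.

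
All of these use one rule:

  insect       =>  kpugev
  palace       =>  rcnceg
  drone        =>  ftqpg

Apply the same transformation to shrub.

ujtwd

This is a Caesar cipher with shift 2.
On shrub: s+2=u, h+2=j, r+2=t, u+2=w, b+2=d.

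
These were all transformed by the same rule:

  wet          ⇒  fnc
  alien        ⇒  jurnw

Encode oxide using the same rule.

Every letter moves 9 places later in the alphabet, wrapping around z→a.
Applying it to oxide: o+9=x, x+9=g, i+9=r, d+9=m, e+9=n.

xgrmn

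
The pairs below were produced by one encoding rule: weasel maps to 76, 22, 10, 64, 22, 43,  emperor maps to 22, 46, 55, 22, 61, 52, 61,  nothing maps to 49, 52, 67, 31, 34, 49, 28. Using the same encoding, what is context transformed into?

w(#23)→76 and e(#5)→22: differences scale by 3, so n = 3·pos + 7. Each letter becomes 3×(its alphabet position, a=1..z=26) + 7.
On context: c=3→16, o=15→52, n=14→49, t=20→67, e=5→22, x=24→79, t=20→67.

16, 52, 49, 67, 22, 79, 67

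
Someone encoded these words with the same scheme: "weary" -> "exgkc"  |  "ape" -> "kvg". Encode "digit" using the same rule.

The output letters match the input read backwards, each shifted +6: weary reversed is yraew. Read the word backwards and shift each letter +6.
On digit: reverse → tigid; then shift: t+6=z, i+6=o, g+6=m, i+6=o, d+6=j.

zomoj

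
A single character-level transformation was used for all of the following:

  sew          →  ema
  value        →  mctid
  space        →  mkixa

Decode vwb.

ton

Read the word backwards and shift each letter +8.
Decoding vwb: shift back: v−8=n, w−8=o, b−8=t → not; then reverse → ton.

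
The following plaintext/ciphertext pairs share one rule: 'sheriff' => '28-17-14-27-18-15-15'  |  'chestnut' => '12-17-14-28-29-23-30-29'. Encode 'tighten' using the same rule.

s is letter #19 and maps to 28: an offset of 9. Letters become their 1-based position plus 9 (so a→10, b→11, …).
For tighten: t=20→29, i=9→18, g=7→16, h=8→17, t=20→29, e=5→14, n=14→23.

29-18-16-17-29-14-23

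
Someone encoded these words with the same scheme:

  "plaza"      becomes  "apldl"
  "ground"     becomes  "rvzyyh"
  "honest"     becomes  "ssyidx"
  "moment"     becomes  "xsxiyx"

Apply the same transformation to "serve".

diczp

Shifts by position in plaza: pos 0: p→a (+11), pos 1: l→p (+4), pos 2: a→l (+11), pos 3: z→d (+4) — repeating every 2. It's a Vigenère-style cipher with numeric key [11,4]: position i shifts by key[i mod 2].
On serve: s+11=d, e+4=i, r+11=c, v+4=z, e+11=p.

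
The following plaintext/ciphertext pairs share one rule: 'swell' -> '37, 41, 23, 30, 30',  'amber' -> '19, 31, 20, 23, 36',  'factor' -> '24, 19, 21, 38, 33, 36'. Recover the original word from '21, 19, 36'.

car

s is letter #19 and maps to 37: an offset of 18. Each letter is replaced by its alphabet position (a=1..z=26) + 18.
Undoing it on 21, 19, 36: 21→(21−18)÷1=3=c, 19→(19−18)÷1=1=a, 36→(36−18)÷1=18=r.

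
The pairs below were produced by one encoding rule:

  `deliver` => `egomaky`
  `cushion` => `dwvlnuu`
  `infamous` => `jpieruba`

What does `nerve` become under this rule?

In deliver: d→e is +1, e→g is +2, l→o is +3, i→m is +4 — the shift increases by 1 each position. Letter i (0-indexed) is shifted by i+1, so successive shifts are 1, 2, 3, ….
On nerve: n+1=o, e+2=g, r+3=u, v+4=z, e+5=j.

oguzj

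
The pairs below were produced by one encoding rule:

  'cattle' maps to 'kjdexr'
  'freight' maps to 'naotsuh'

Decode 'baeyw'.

The shift increases by 1 at each position, starting from +8: 8, 9, 10, ….
Undoing it on baeyw: b−8=t, a−9=r, e−10=u, y−11=n, w−12=k.

trunk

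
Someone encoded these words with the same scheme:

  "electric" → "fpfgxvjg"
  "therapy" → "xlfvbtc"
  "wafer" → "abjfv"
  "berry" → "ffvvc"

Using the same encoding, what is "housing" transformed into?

lpvwjrk

The shift depends on letter class: consonant l→p is +4, but vowel e→f is +1. The rule splits by letter class: vowels +1, consonants +4.
For housing: h(cons)+4=l, o(vowel)+1=p, u(vowel)+1=v, s(cons)+4=w, i(vowel)+1=j, n(cons)+4=r, g(cons)+4=k.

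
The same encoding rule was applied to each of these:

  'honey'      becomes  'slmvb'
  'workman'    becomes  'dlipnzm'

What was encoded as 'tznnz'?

Each pair mirrors across the alphabet (h↔s, o↔l, n↔m): positions sum to 25. Each letter is replaced by its mirror in the alphabet: a↔z, b↔y, c↔x, and so on (the Atbash cipher).
Reversing it on tznnz: t↔g, z↔a, n↔m, n↔m, z↔a.

gamma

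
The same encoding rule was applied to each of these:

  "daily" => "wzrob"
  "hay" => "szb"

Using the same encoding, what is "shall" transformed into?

hszoo

Each pair mirrors across the alphabet (d↔w, a↔z, i↔r): positions sum to 25. Each letter is replaced by its mirror in the alphabet: a↔z, b↔y, c↔x, and so on (the Atbash cipher).
For shall: s↔h, h↔s, a↔z, l↔o, l↔o.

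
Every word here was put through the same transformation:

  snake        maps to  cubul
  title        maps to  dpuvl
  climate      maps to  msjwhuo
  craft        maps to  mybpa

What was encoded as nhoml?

Shifts by position in snake: pos 0: s→c (+10), pos 1: n→u (+7), pos 2: a→b (+1), pos 3: k→u (+10), pos 4: e→l (+7) — repeating every 3. The shifts repeat in a cycle of length 3: positions 0,1,… shift by +10, +7, +1, then the pattern repeats.
Decoding nhoml: n−10=d, h−7=a, o−1=n, m−10=c, l−7=e.

dance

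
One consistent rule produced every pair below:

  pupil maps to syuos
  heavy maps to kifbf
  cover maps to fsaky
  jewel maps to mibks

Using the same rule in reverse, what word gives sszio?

In pupil: p→s is +3, u→y is +4, p→u is +5, i→o is +6 — the shift increases by 1 each position. Each letter shifts forward by (position + 3), i.e. 3, 4, 5, … — the shift grows by one for each successive letter.
Undoing it on sszio: s−3=p, s−4=o, z−5=u, i−6=c, o−7=h.

pouch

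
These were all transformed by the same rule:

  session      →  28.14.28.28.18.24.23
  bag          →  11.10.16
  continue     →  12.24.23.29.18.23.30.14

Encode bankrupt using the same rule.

11.10.23.20.27.30.25.29

s is letter #19 and maps to 28: an offset of 9. Each letter is replaced by its alphabet position (a=1..z=26) + 9.
For bankrupt: b=2→11, a=1→10, n=14→23, k=11→20, r=18→27, u=21→30, p=16→25, t=20→29.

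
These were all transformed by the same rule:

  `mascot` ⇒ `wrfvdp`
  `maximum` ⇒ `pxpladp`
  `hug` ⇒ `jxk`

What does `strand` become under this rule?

The output letters match the input read backwards, each shifted +3: mascot reversed is tocsam. Read the word backwards and shift each letter +3.
For strand: reverse → dnarts; then shift: d+3=g, n+3=q, a+3=d, r+3=u, t+3=w, s+3=v.

gqduwv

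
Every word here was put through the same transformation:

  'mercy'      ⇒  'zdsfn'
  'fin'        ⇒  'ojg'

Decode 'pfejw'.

video

The output letters match the input read backwards, each shifted +1: mercy reversed is ycrem. Read the word backwards and shift each letter +1.
Reversing it on pfejw: shift back: p−1=o, f−1=e, e−1=d, j−1=i, w−1=v → oediv; then reverse → video.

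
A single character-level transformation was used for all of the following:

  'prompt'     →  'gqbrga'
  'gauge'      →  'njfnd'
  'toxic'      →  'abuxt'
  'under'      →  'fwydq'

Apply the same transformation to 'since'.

p(15)→g(6) and r(17)→q(16) fit y≡5x+9 (mod 26); the inverse of 5 mod 26 is 21. Each letter's alphabet position (a=0..z=25) is mapped through 5·x+9 mod 26 — an affine cipher.
On since: s(18)→5·18+9≡21=v; i(8)→5·8+9≡23=x; n(13)→5·13+9≡22=w; c(2)→5·2+9≡19=t; e(4)→5·4+9≡3=d (all mod 26).

vxwtd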